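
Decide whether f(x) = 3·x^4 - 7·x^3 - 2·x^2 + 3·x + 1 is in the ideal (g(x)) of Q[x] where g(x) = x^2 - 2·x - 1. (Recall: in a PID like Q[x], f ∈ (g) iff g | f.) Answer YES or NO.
In Q[x] the ideal (g) consists of all multiples of g, so f ∈ (g) iff g | f, i.e. iff the remainder of f on division by g is 0. Divide f by g (g is monic, so eliminate the leading term of the running remainder at each step):
  leading term 3·x^4: subtract (3·x^2)·g(x) = 3·x^4 - 6·x^3 - 3·x^2, leaving -x^3 + x^2 + 3·x + 1
  leading term -x^3: subtract (-x)·g(x) = -x^3 + 2·x^2 + x, leaving -x^2 + 2·x + 1
  leading term -x^2: subtract (-1)·g(x) = -x^2 + 2·x + 1, leaving 0
The remainder is 0, so f(x) = g(x) · h(x) with h(x) = 3·x^2 - x - 1. Hence g | f, i.e. f ∈ (g).

Final answer: YES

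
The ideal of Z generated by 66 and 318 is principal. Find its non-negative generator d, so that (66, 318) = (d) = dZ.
(66, 318) = (6); d = 6

In the PID Z, (a, b) is generated by gcd(a, b). Compute gcd(318, 66) with the extended Euclidean algorithm, tracking rows (r, s, t) with s·318 + t·66 = r:
  row A: (318, 1, 0)   [1·318 + 0·66 = 318]
  row B: (66, 0, 1)   [0·318 + 1·66 = 66]
  318 = 4·66 + 54   → row C = row A − 4·row B = (54, 1, −4)   [check: 1·318 − 4·66 = 54]
  66 = 1·54 + 12   → row D = row B − 1·row C = (12, −1, 5)   [check: −1·318 + 5·66 = 12]
  54 = 4·12 + 6   → row E = row C − 4·row D = (6, 5, −24)   [check: 5·318 − 24·66 = 6]
  12 = 2·6 + 0   → remainder 0, stop. gcd = 6 (last nonzero row E).
So gcd(66, 318) = 6, with Bézout identity 5·318 − 24·66 = 6. Containment (⊇): the Bézout identity exhibits 6 as an element of (66, 318), giving (6) ⊆ (66, 318). Containment (⊆): since 6 | 66 and 6 | 318 (66 = 6·11, 318 = 6·53), every Z-linear combination of 66 and 318 is divisible by 6, so (66, 318) ⊆ (6). Therefore (66, 318) = (6), d = 6.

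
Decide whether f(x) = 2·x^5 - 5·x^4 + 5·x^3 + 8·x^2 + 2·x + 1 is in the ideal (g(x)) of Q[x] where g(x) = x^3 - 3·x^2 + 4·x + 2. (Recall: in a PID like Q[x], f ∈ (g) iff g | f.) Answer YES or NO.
NO

In Q[x] the ideal (g) consists of all multiples of g, so f ∈ (g) iff g | f, i.e. iff the remainder of f on division by g is 0. Divide f by g (g is monic, so eliminate the leading term of the running remainder at each step):
  leading term 2·x^5: subtract (2·x^2)·g(x) = 2·x^5 - 6·x^4 + 8·x^3 + 4·x^2, leaving x^4 - 3·x^3 + 4·x^2 + 2·x + 1
  leading term x^4: subtract (x)·g(x) = x^4 - 3·x^3 + 4·x^2 + 2·x, leaving 1
The remainder r(x) = 1 ≠ 0 (and deg r < deg g), so g ∤ f, i.e. f ∉ (g).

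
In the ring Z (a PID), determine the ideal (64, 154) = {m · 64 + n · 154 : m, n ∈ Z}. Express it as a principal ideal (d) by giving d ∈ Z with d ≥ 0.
In the PID Z, (a, b) is generated by gcd(a, b). Compute gcd(154, 64) with the extended Euclidean algorithm, tracking rows (r, s, t) with s·154 + t·64 = r:
  row A: (154, 1, 0)   [1·154 + 0·64 = 154]
  row B: (64, 0, 1)   [0·154 + 1·64 = 64]
  154 = 2·64 + 26   → row C = row A − 2·row B = (26, 1, −2)   [check: 1·154 − 2·64 = 26]
  64 = 2·26 + 12   → row D = row B − 2·row C = (12, −2, 5)   [check: −2·154 + 5·64 = 12]
  26 = 2·12 + 2   → row E = row C − 2·row D = (2, 5, −12)   [check: 5·154 − 12·64 = 2]
  12 = 6·2 + 0   → remainder 0, stop. gcd = 2 (last nonzero row E).
So gcd(64, 154) = 2, with Bézout identity 5·154 − 12·64 = 2. Containment (⊇): the Bézout identity exhibits 2 as an element of (64, 154), giving (2) ⊆ (64, 154). Containment (⊆): since 2 | 64 and 2 | 154 (64 = 2·32, 154 = 2·77), every Z-linear combination of 64 and 154 is divisible by 2, so (64, 154) ⊆ (2). Therefore (64, 154) = (2), d = 2.

Final answer: (64, 154) = (2); d = 2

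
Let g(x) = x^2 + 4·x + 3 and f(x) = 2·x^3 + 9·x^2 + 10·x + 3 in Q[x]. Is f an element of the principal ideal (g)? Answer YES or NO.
In Q[x] the ideal (g) consists of all multiples of g, so f ∈ (g) iff g | f, i.e. iff the remainder of f on division by g is 0. Divide f by g (g is monic, so eliminate the leading term of the running remainder at each step):
  leading term 2·x^3: subtract (2·x)·g(x) = 2·x^3 + 8·x^2 + 6·x, leaving x^2 + 4·x + 3
  leading term x^2: subtract (1)·g(x) = x^2 + 4·x + 3, leaving 0
The remainder is 0, so f(x) = g(x) · h(x) with h(x) = 2·x + 1. Hence g | f, i.e. f ∈ (g).

Final answer: YES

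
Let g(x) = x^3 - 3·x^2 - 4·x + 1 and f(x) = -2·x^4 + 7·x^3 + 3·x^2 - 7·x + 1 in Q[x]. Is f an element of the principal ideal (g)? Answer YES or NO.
In Q[x] the ideal (g) consists of all multiples of g, so f ∈ (g) iff g | f, i.e. iff the remainder of f on division by g is 0. Divide f by g (g is monic, so eliminate the leading term of the running remainder at each step):
  leading term -2·x^4: subtract (-2·x)·g(x) = -2·x^4 + 6·x^3 + 8·x^2 - 2·x, leaving x^3 - 5·x^2 - 5·x + 1
  leading term x^3: subtract (1)·g(x) = x^3 - 3·x^2 - 4·x + 1, leaving -2·x^2 - x
The remainder r(x) = -2·x^2 - x ≠ 0 (and deg r < deg g), so g ∤ f, i.e. f ∉ (g).

Final answer: NO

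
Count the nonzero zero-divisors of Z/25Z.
Z/25Z has 4 nonzero zero-divisors

In Z/25Z each nonzero element is either a unit (gcd with 25 is 1) or a zero-divisor (gcd > 1). The number of units is φ(25): factorise 25 = 5^2, so φ(25) = (5^2 − 5^1) = 20 = 20. The nonzero elements number 25 − 1 = 24. Hence the nonzero zero-divisors number 24 − 20 = 4.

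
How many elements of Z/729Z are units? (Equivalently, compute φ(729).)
Z/729Z has φ(729) = 486 units

An element a ∈ Z/729Z is a unit iff gcd(a, 729) = 1, so the number of units is φ(729). φ is multiplicative, with φ(p^e) = p^e − p^(e−1). Factorise 729 = 3^6. Then
  φ(729) = (3^6 − 3^5) = 486 = 486.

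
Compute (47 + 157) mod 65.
9

Reduce the summands first: 157 ≡ 27 (mod 65), so 47 + 157 ≡ 47 + 27 (mod 65). 47 + 27 = 74; 74 = 1·65 + 9, so (47 + 157) mod 65 = 9.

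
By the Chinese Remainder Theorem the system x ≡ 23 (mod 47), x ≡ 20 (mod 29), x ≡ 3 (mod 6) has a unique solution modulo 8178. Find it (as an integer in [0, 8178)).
x ≡ 6603 (mod 8178); the representative in [0, 8178) is 6603

The moduli 47, 29, 6 are pairwise coprime, so by the CRT there is a unique solution mod 47·29·6 = 8178.
Solve by successive substitution. Start with x ≡ 23 (mod 47).
  Combine with x ≡ 20 (mod 29): write x = 23 + 47·t and require 23 + 47·t ≡ 20 (mod 29), i.e. 47·t ≡ 20 − 23 ≡ 26 (mod 29). Since 47^(−1) ≡ 21 (mod 29) (47 ≡ 18 (mod 29)), t ≡ 21·26 ≡ 24 (mod 29). So x ≡ 23 + 47·24 = 1151 (mod 1363).
  Combine with x ≡ 3 (mod 6): write x = 1151 + 1363·t and require 1151 + 1363·t ≡ 3 (mod 6), i.e. 1363·t ≡ 3 − 1151 ≡ 4 (mod 6). Since 1363^(−1) ≡ 1 (mod 6) (1363 ≡ 1 (mod 6)), t ≡ 1·4 ≡ 4 (mod 6). So x ≡ 1151 + 1363·4 = 6603 (mod 8178).
Unique solution in [0, 8178): x = 6603.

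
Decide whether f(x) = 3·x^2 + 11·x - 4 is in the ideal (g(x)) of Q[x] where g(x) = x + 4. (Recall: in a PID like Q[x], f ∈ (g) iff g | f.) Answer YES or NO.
YES

In Q[x] the ideal (g) consists of all multiples of g, so f ∈ (g) iff g | f, i.e. iff the remainder of f on division by g is 0. Divide f by g (g is monic, so eliminate the leading term of the running remainder at each step):
  leading term 3·x^2: subtract (3·x)·g(x) = 3·x^2 + 12·x, leaving -x - 4
  leading term -x: subtract (-1)·g(x) = -x - 4, leaving 0
The remainder is 0, so f(x) = g(x) · h(x) with h(x) = 3·x - 1. Hence g | f, i.e. f ∈ (g).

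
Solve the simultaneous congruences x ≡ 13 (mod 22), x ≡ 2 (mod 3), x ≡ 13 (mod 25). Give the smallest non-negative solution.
x ≡ 563 (mod 1650); the representative in [0, 1650) is 563

The moduli 22, 3, 25 are pairwise coprime, so by the CRT there is a unique solution mod 22·3·25 = 1650.
Solve by successive substitution. Start with x ≡ 13 (mod 22).
  Combine with x ≡ 2 (mod 3): write x = 13 + 22·t and require 13 + 22·t ≡ 2 (mod 3), i.e. 22·t ≡ 2 − 13 ≡ 1 (mod 3). Since 22^(−1) ≡ 1 (mod 3) (22 ≡ 1 (mod 3)), t ≡ 1·1 ≡ 1 (mod 3). So x ≡ 13 + 22·1 = 35 (mod 66).
  Combine with x ≡ 13 (mod 25): write x = 35 + 66·t and require 35 + 66·t ≡ 13 (mod 25), i.e. 66·t ≡ 13 − 35 ≡ 3 (mod 25). Since 66^(−1) ≡ 11 (mod 25) (66 ≡ 16 (mod 25)), t ≡ 11·3 ≡ 8 (mod 25). So x ≡ 35 + 66·8 = 563 (mod 1650).
Unique solution in [0, 1650): x = 563.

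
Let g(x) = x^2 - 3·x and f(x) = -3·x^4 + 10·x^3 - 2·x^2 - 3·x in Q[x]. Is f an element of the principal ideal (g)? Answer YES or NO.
YES

In Q[x] the ideal (g) consists of all multiples of g, so f ∈ (g) iff g | f, i.e. iff the remainder of f on division by g is 0. Divide f by g (g is monic, so eliminate the leading term of the running remainder at each step):
  leading term -3·x^4: subtract (-3·x^2)·g(x) = -3·x^4 + 9·x^3, leaving x^3 - 2·x^2 - 3·x
  leading term x^3: subtract (x)·g(x) = x^3 - 3·x^2, leaving x^2 - 3·x
  leading term x^2: subtract (1)·g(x) = x^2 - 3·x, leaving 0
The remainder is 0, so f(x) = g(x) · h(x) with h(x) = -3·x^2 + x + 1. Hence g | f, i.e. f ∈ (g).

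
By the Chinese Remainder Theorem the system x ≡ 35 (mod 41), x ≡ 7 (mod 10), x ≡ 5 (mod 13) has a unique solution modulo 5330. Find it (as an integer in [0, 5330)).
x ≡ 4217 (mod 5330); the representative in [0, 5330) is 4217

The moduli 41, 10, 13 are pairwise coprime, so by the CRT there is a unique solution mod 41·10·13 = 5330.
Solve by successive substitution. Start with x ≡ 35 (mod 41).
  Combine with x ≡ 7 (mod 10): write x = 35 + 41·t and require 35 + 41·t ≡ 7 (mod 10), i.e. 41·t ≡ 7 − 35 ≡ 2 (mod 10). Since 41^(−1) ≡ 1 (mod 10) (41 ≡ 1 (mod 10)), t ≡ 1·2 ≡ 2 (mod 10). So x ≡ 35 + 41·2 = 117 (mod 410).
  Combine with x ≡ 5 (mod 13): write x = 117 + 410·t and require 117 + 410·t ≡ 5 (mod 13), i.e. 410·t ≡ 5 − 117 ≡ 5 (mod 13). Since 410^(−1) ≡ 2 (mod 13) (410 ≡ 7 (mod 13)), t ≡ 2·5 ≡ 10 (mod 13). So x ≡ 117 + 410·10 = 4217 (mod 5330).
Unique solution in [0, 5330): x = 4217.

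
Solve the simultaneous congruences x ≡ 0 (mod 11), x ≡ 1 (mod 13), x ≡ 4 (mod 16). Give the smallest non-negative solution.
The moduli 11, 13, 16 are pairwise coprime, so by the CRT there is a unique solution mod 11·13·16 = 2288.
Solve by successive substitution. Start with x ≡ 0 (mod 11).
  Combine with x ≡ 1 (mod 13): write x = 11·t and require 11·t ≡ 1 (mod 13). Since 11^(−1) ≡ 6 (mod 13), t ≡ 6·1 ≡ 6 (mod 13). So x ≡ 11·6 = 66 (mod 143).
  Combine with x ≡ 4 (mod 16): write x = 66 + 143·t and require 66 + 143·t ≡ 4 (mod 16), i.e. 143·t ≡ 4 − 66 ≡ 2 (mod 16). Since 143^(−1) ≡ 15 (mod 16) (143 ≡ 15 (mod 16)), t ≡ 15·2 ≡ 14 (mod 16). So x ≡ 66 + 143·14 = 2068 (mod 2288).
Unique solution in [0, 2288): x = 2068.

Final answer: x ≡ 2068 (mod 2288); the representative in [0, 2288) is 2068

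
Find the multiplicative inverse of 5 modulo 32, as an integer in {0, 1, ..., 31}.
5^(−1) ≡ 13 (mod 32)

Apply the extended Euclidean algorithm to (32, 5), tracking rows (r, s, t) with s·32 + t·5 = r. Each division r_prev = q·r_cur + r_new produces the new row as (previous row) − q·(current row):
  row A: (32, 1, 0)   [1·32 + 0·5 = 32]
  row B: (5, 0, 1)   [0·32 + 1·5 = 5]
  32 = 6·5 + 2   → row C = row A − 6·row B = (2, 1, −6)   [check: 1·32 − 6·5 = 2]
  5 = 2·2 + 1   → row D = row B − 2·row C = (1, −2, 13)   [check: −2·32 + 13·5 = 1]
  2 = 2·1 + 0   → remainder 0, stop. gcd = 1 (last nonzero row D).
The gcd is 1, so 5 is invertible mod 32. The last nonzero row gives −2·32 + 13·5 = 1, so t = 13. So 5^(−1) ≡ 13 (mod 32). Verify: 5 · 13 = 65 ≡ 1 (mod 32). ✓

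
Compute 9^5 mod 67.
22

Use repeated squaring. Binary(5) = 101. Walk through the bits of the exponent 5 left-to-right: at each bit after the leading one, square the running value, then multiply by 9 if the bit is 1 (always reducing mod 67):
  bit 1 = 1 (leading): start with 9.
  bit 2 = 0: square 9^2 = 81 ≡ 14 (mod 67).
  bit 3 = 1: square 14^2 = 196 ≡ 62; bit is 1, so multiply 62·9 = 558 ≡ 22 (mod 67).
Final value: 9^5 ≡ 22 (mod 67).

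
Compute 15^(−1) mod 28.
Apply the extended Euclidean algorithm to (28, 15), tracking rows (r, s, t) with s·28 + t·15 = r. Each division r_prev = q·r_cur + r_new produces the new row as (previous row) − q·(current row):
  row A: (28, 1, 0)   [1·28 + 0·15 = 28]
  row B: (15, 0, 1)   [0·28 + 1·15 = 15]
  28 = 1·15 + 13   → row C = row A − 1·row B = (13, 1, −1)   [check: 1·28 − 1·15 = 13]
  15 = 1·13 + 2   → row D = row B − 1·row C = (2, −1, 2)   [check: −1·28 + 2·15 = 2]
  13 = 6·2 + 1   → row E = row C − 6·row D = (1, 7, −13)   [check: 7·28 − 13·15 = 1]
  2 = 2·1 + 0   → remainder 0, stop. gcd = 1 (last nonzero row E).
The gcd is 1, so 15 is invertible mod 28. The last nonzero row gives 7·28 − 13·15 = 1, so t = −13. So 15^(−1) ≡ −13 ≡ 15 (mod 28). Verify: 15 · 15 = 225 ≡ 1 (mod 28). ✓

Final answer: 15^(−1) ≡ 15 (mod 28)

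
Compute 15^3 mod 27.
Use repeated squaring. Binary(3) = 11. Walk through the bits of the exponent 3 left-to-right: at each bit after the leading one, square the running value, then multiply by 15 if the bit is 1 (always reducing mod 27):
  bit 1 = 1 (leading): start with 15.
  bit 2 = 1: square 15^2 = 225 ≡ 9; bit is 1, so multiply 9·15 = 135 ≡ 0 (mod 27).
Final value: 15^3 ≡ 0 (mod 27).

Final answer: 0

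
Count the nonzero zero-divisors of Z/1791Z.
In Z/1791Z each nonzero element is either a unit (gcd with 1791 is 1) or a zero-divisor (gcd > 1). The number of units is φ(1791): factorise 1791 = 3^2 · 199, so φ(1791) = (3^2 − 3^1) · (199 − 1) = 6 · 198 = 1188. The nonzero elements number 1791 − 1 = 1790. Hence the nonzero zero-divisors number 1790 − 1188 = 602.

Final answer: Z/1791Z has 602 nonzero zero-divisors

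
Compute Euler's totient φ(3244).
φ is multiplicative, with φ(p^e) = p^e − p^(e−1). Factorise 3244 = 2^2 · 811. Then
  φ(3244) = (2^2 − 2^1) · (811 − 1) = 2 · 810 = 1620.

Final answer: φ(3244) = 1620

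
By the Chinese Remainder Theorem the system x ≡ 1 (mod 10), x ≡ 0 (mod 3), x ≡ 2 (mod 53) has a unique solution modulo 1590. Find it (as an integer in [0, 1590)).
The moduli 10, 3, 53 are pairwise coprime, so by the CRT there is a unique solution mod 10·3·53 = 1590.
Solve by successive substitution. Start with x ≡ 1 (mod 10).
  Combine with x ≡ 0 (mod 3): write x = 1 + 10·t and require 1 + 10·t ≡ 0 (mod 3), i.e. 10·t ≡ 0 − 1 ≡ 2 (mod 3). Since 10^(−1) ≡ 1 (mod 3) (10 ≡ 1 (mod 3)), t ≡ 1·2 ≡ 2 (mod 3). So x ≡ 1 + 10·2 = 21 (mod 30).
  Combine with x ≡ 2 (mod 53): write x = 21 + 30·t and require 21 + 30·t ≡ 2 (mod 53), i.e. 30·t ≡ 2 − 21 ≡ 34 (mod 53). Since 30^(−1) ≡ 23 (mod 53), t ≡ 23·34 ≡ 40 (mod 53). So x ≡ 21 + 30·40 = 1221 (mod 1590).
Unique solution in [0, 1590): x = 1221.

Final answer: x ≡ 1221 (mod 1590); the representative in [0, 1590) is 1221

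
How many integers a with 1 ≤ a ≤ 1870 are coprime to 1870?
The number of a ∈ {1, ..., 1870} with gcd(a, 1870) = 1 is by definition Euler's totient φ(1870). φ is multiplicative, with φ(p^e) = p^e − p^(e−1). Factorise 1870 = 2 · 5 · 11 · 17. Then
  φ(1870) = (2 − 1) · (5 − 1) · (11 − 1) · (17 − 1) = 1 · 4 · 10 · 16 = 640.
So there are 640 such integers.

Final answer: 640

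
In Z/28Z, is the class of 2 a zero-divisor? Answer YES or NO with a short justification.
YES

gcd(2, 28) = 2 > 1, so 2 is not a unit in Z/28Z. In Z/nZ every nonzero non-unit is a zero-divisor: explicitly, take b = 28/gcd = 14 ≠ 0 (mod 28); then 2·14 = 28 = 1·28, i.e. 2·14 ≡ 0 (mod 28). So 2 is a zero-divisor.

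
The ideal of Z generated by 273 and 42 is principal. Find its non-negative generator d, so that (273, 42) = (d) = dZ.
In the PID Z, (a, b) is generated by gcd(a, b). Compute gcd(273, 42) with the extended Euclidean algorithm, tracking rows (r, s, t) with s·273 + t·42 = r:
  row A: (273, 1, 0)   [1·273 + 0·42 = 273]
  row B: (42, 0, 1)   [0·273 + 1·42 = 42]
  273 = 6·42 + 21   → row C = row A − 6·row B = (21, 1, −6)   [check: 1·273 − 6·42 = 21]
  42 = 2·21 + 0   → remainder 0, stop. gcd = 21 (last nonzero row C).
So gcd(273, 42) = 21, with Bézout identity 1·273 − 6·42 = 21. Containment (⊇): the Bézout identity exhibits 21 as an element of (273, 42), giving (21) ⊆ (273, 42). Containment (⊆): since 21 | 273 and 21 | 42 (273 = 21·13, 42 = 21·2), every Z-linear combination of 273 and 42 is divisible by 21, so (273, 42) ⊆ (21). Therefore (273, 42) = (21), d = 21.

Final answer: (273, 42) = (21); d = 21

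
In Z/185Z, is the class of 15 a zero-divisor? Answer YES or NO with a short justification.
gcd(15, 185) = 5 > 1, so 15 is not a unit in Z/185Z. In Z/nZ every nonzero non-unit is a zero-divisor: explicitly, take b = 185/gcd = 37 ≠ 0 (mod 185); then 15·37 = 555 = 3·185, i.e. 15·37 ≡ 0 (mod 185). So 15 is a zero-divisor.

Final answer: YES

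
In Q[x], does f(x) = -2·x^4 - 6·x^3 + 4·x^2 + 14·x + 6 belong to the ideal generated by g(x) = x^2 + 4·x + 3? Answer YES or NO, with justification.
In Q[x] the ideal (g) consists of all multiples of g, so f ∈ (g) iff g | f, i.e. iff the remainder of f on division by g is 0. Divide f by g (g is monic, so eliminate the leading term of the running remainder at each step):
  leading term -2·x^4: subtract (-2·x^2)·g(x) = -2·x^4 - 8·x^3 - 6·x^2, leaving 2·x^3 + 10·x^2 + 14·x + 6
  leading term 2·x^3: subtract (2·x)·g(x) = 2·x^3 + 8·x^2 + 6·x, leaving 2·x^2 + 8·x + 6
  leading term 2·x^2: subtract (2)·g(x) = 2·x^2 + 8·x + 6, leaving 0
The remainder is 0, so f(x) = g(x) · h(x) with h(x) = -2·x^2 + 2·x + 2. Hence g | f, i.e. f ∈ (g).

Final answer: YES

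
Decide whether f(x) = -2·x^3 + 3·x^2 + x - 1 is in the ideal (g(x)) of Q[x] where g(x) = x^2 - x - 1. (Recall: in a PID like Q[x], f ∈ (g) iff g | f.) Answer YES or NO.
In Q[x] the ideal (g) consists of all multiples of g, so f ∈ (g) iff g | f, i.e. iff the remainder of f on division by g is 0. Divide f by g (g is monic, so eliminate the leading term of the running remainder at each step):
  leading term -2·x^3: subtract (-2·x)·g(x) = -2·x^3 + 2·x^2 + 2·x, leaving x^2 - x - 1
  leading term x^2: subtract (1)·g(x) = x^2 - x - 1, leaving 0
The remainder is 0, so f(x) = g(x) · h(x) with h(x) = 1 - 2·x. Hence g | f, i.e. f ∈ (g).

Final answer: YES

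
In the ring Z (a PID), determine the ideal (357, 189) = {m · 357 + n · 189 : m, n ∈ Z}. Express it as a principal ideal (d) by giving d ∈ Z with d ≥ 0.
(357, 189) = (21); d = 21

In the PID Z, (a, b) is generated by gcd(a, b). Compute gcd(357, 189) with the extended Euclidean algorithm, tracking rows (r, s, t) with s·357 + t·189 = r:
  row A: (357, 1, 0)   [1·357 + 0·189 = 357]
  row B: (189, 0, 1)   [0·357 + 1·189 = 189]
  357 = 1·189 + 168   → row C = row A − 1·row B = (168, 1, −1)   [check: 1·357 − 1·189 = 168]
  189 = 1·168 + 21   → row D = row B − 1·row C = (21, −1, 2)   [check: −1·357 + 2·189 = 21]
  168 = 8·21 + 0   → remainder 0, stop. gcd = 21 (last nonzero row D).
So gcd(357, 189) = 21, with Bézout identity −1·357 + 2·189 = 21. Containment (⊇): the Bézout identity exhibits 21 as an element of (357, 189), giving (21) ⊆ (357, 189). Containment (⊆): since 21 | 357 and 21 | 189 (357 = 21·17, 189 = 21·9), every Z-linear combination of 357 and 189 is divisible by 21, so (357, 189) ⊆ (21). Therefore (357, 189) = (21), d = 21.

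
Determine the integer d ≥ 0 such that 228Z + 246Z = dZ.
In the PID Z, (a, b) is generated by gcd(a, b). Compute gcd(246, 228) with the extended Euclidean algorithm, tracking rows (r, s, t) with s·246 + t·228 = r:
  row A: (246, 1, 0)   [1·246 + 0·228 = 246]
  row B: (228, 0, 1)   [0·246 + 1·228 = 228]
  246 = 1·228 + 18   → row C = row A − 1·row B = (18, 1, −1)   [check: 1·246 − 1·228 = 18]
  228 = 12·18 + 12   → row D = row B − 12·row C = (12, −12, 13)   [check: −12·246 + 13·228 = 12]
  18 = 1·12 + 6   → row E = row C − 1·row D = (6, 13, −14)   [check: 13·246 − 14·228 = 6]
  12 = 2·6 + 0   → remainder 0, stop. gcd = 6 (last nonzero row E).
So gcd(228, 246) = 6, with Bézout identity 13·246 − 14·228 = 6. Containment (⊇): the Bézout identity exhibits 6 as an element of (228, 246), giving (6) ⊆ (228, 246). Containment (⊆): since 6 | 228 and 6 | 246 (228 = 6·38, 246 = 6·41), every Z-linear combination of 228 and 246 is divisible by 6, so (228, 246) ⊆ (6). Therefore (228, 246) = (6), d = 6.

Final answer: (228, 246) = (6); d = 6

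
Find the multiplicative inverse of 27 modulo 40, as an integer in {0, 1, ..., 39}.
27^(−1) ≡ 3 (mod 40)

Apply the extended Euclidean algorithm to (40, 27), tracking rows (r, s, t) with s·40 + t·27 = r. Each division r_prev = q·r_cur + r_new produces the new row as (previous row) − q·(current row):
  row A: (40, 1, 0)   [1·40 + 0·27 = 40]
  row B: (27, 0, 1)   [0·40 + 1·27 = 27]
  40 = 1·27 + 13   → row C = row A − 1·row B = (13, 1, −1)   [check: 1·40 − 1·27 = 13]
  27 = 2·13 + 1   → row D = row B − 2·row C = (1, −2, 3)   [check: −2·40 + 3·27 = 1]
  13 = 13·1 + 0   → remainder 0, stop. gcd = 1 (last nonzero row D).
The gcd is 1, so 27 is invertible mod 40. The last nonzero row gives −2·40 + 3·27 = 1, so t = 3. So 27^(−1) ≡ 3 (mod 40). Verify: 27 · 3 = 81 ≡ 1 (mod 40). ✓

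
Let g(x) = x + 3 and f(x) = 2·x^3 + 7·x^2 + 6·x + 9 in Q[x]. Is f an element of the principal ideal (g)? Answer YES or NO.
YES

In Q[x] the ideal (g) consists of all multiples of g, so f ∈ (g) iff g | f, i.e. iff the remainder of f on division by g is 0. Divide f by g (g is monic, so eliminate the leading term of the running remainder at each step):
  leading term 2·x^3: subtract (2·x^2)·g(x) = 2·x^3 + 6·x^2, leaving x^2 + 6·x + 9
  leading term x^2: subtract (x)·g(x) = x^2 + 3·x, leaving 3·x + 9
  leading term 3·x: subtract (3)·g(x) = 3·x + 9, leaving 0
The remainder is 0, so f(x) = g(x) · h(x) with h(x) = 2·x^2 + x + 3. Hence g | f, i.e. f ∈ (g).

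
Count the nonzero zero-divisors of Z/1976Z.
Z/1976Z has 1111 nonzero zero-divisors

In Z/1976Z each nonzero element is either a unit (gcd with 1976 is 1) or a zero-divisor (gcd > 1). The number of units is φ(1976): factorise 1976 = 2^3 · 13 · 19, so φ(1976) = (2^3 − 2^2) · (13 − 1) · (19 − 1) = 4 · 12 · 18 = 864. The nonzero elements number 1976 − 1 = 1975. Hence the nonzero zero-divisors number 1975 − 864 = 1111.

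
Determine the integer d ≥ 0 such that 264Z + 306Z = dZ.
(264, 306) = (6); d = 6

In the PID Z, (a, b) is generated by gcd(a, b). Compute gcd(306, 264) with the extended Euclidean algorithm, tracking rows (r, s, t) with s·306 + t·264 = r:
  row A: (306, 1, 0)   [1·306 + 0·264 = 306]
  row B: (264, 0, 1)   [0·306 + 1·264 = 264]
  306 = 1·264 + 42   → row C = row A − 1·row B = (42, 1, −1)   [check: 1·306 − 1·264 = 42]
  264 = 6·42 + 12   → row D = row B − 6·row C = (12, −6, 7)   [check: −6·306 + 7·264 = 12]
  42 = 3·12 + 6   → row E = row C − 3·row D = (6, 19, −22)   [check: 19·306 − 22·264 = 6]
  12 = 2·6 + 0   → remainder 0, stop. gcd = 6 (last nonzero row E).
So gcd(264, 306) = 6, with Bézout identity 19·306 − 22·264 = 6. Containment (⊇): the Bézout identity exhibits 6 as an element of (264, 306), giving (6) ⊆ (264, 306). Containment (⊆): since 6 | 264 and 6 | 306 (264 = 6·44, 306 = 6·51), every Z-linear combination of 264 and 306 is divisible by 6, so (264, 306) ⊆ (6). Therefore (264, 306) = (6), d = 6.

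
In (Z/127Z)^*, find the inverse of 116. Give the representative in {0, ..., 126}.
116^(−1) ≡ 23 (mod 127)

Apply the extended Euclidean algorithm to (127, 116), tracking rows (r, s, t) with s·127 + t·116 = r. Each division r_prev = q·r_cur + r_new produces the new row as (previous row) − q·(current row):
  row A: (127, 1, 0)   [1·127 + 0·116 = 127]
  row B: (116, 0, 1)   [0·127 + 1·116 = 116]
  127 = 1·116 + 11   → row C = row A − 1·row B = (11, 1, −1)   [check: 1·127 − 1·116 = 11]
  116 = 10·11 + 6   → row D = row B − 10·row C = (6, −10, 11)   [check: −10·127 + 11·116 = 6]
  11 = 1·6 + 5   → row E = row C − 1·row D = (5, 11, −12)   [check: 11·127 − 12·116 = 5]
  6 = 1·5 + 1   → row F = row D − 1·row E = (1, −21, 23)   [check: −21·127 + 23·116 = 1]
  5 = 5·1 + 0   → remainder 0, stop. gcd = 1 (last nonzero row F).
The gcd is 1, so 116 is invertible mod 127. The last nonzero row gives −21·127 + 23·116 = 1, so t = 23. So 116^(−1) ≡ 23 (mod 127). Verify: 116 · 23 = 2668 ≡ 1 (mod 127). ✓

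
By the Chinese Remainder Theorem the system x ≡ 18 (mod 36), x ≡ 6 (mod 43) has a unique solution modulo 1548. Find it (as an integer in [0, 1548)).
x ≡ 522 (mod 1548); the representative in [0, 1548) is 522

The moduli 36, 43 are pairwise coprime, so by the CRT there is a unique solution mod 36·43 = 1548.
Solve by successive substitution. Start with x ≡ 18 (mod 36).
  Combine with x ≡ 6 (mod 43): write x = 18 + 36·t and require 18 + 36·t ≡ 6 (mod 43), i.e. 36·t ≡ 6 − 18 ≡ 31 (mod 43). Since 36^(−1) ≡ 6 (mod 43), t ≡ 6·31 ≡ 14 (mod 43). So x ≡ 18 + 36·14 = 522 (mod 1548).
Unique solution in [0, 1548): x = 522.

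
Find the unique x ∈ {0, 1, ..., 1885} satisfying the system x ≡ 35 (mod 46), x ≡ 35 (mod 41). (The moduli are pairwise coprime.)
x ≡ 35 (mod 1886); the representative in [0, 1886) is 35

The moduli 46, 41 are pairwise coprime, so by the CRT there is a unique solution mod 46·41 = 1886.
Solve by successive substitution. Start with x ≡ 35 (mod 46).
  Combine with x ≡ 35 (mod 41): write x = 35 + 46·t and require 35 + 46·t ≡ 35 (mod 41), i.e. 46·t ≡ 35 − 35 ≡ 0 (mod 41). Since 46^(−1) ≡ 33 (mod 41) (46 ≡ 5 (mod 41)), t ≡ 33·0 ≡ 0 (mod 41). So x ≡ 35 + 46·0 = 35 (mod 1886).
Unique solution in [0, 1886): x = 35.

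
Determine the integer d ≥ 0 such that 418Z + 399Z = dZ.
In the PID Z, (a, b) is generated by gcd(a, b). Compute gcd(418, 399) with the extended Euclidean algorithm, tracking rows (r, s, t) with s·418 + t·399 = r:
  row A: (418, 1, 0)   [1·418 + 0·399 = 418]
  row B: (399, 0, 1)   [0·418 + 1·399 = 399]
  418 = 1·399 + 19   → row C = row A − 1·row B = (19, 1, −1)   [check: 1·418 − 1·399 = 19]
  399 = 21·19 + 0   → remainder 0, stop. gcd = 19 (last nonzero row C).
So gcd(418, 399) = 19, with Bézout identity 1·418 − 1·399 = 19. Containment (⊇): the Bézout identity exhibits 19 as an element of (418, 399), giving (19) ⊆ (418, 399). Containment (⊆): since 19 | 418 and 19 | 399 (418 = 19·22, 399 = 19·21), every Z-linear combination of 418 and 399 is divisible by 19, so (418, 399) ⊆ (19). Therefore (418, 399) = (19), d = 19.

Final answer: (418, 399) = (19); d = 19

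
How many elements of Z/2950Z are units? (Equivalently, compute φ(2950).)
An element a ∈ Z/2950Z is a unit iff gcd(a, 2950) = 1, so the number of units is φ(2950). φ is multiplicative, with φ(p^e) = p^e − p^(e−1). Factorise 2950 = 2 · 5^2 · 59. Then
  φ(2950) = (2 − 1) · (5^2 − 5^1) · (59 − 1) = 1 · 20 · 58 = 1160.

Final answer: Z/2950Z has φ(2950) = 1160 units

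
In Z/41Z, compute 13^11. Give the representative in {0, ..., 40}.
35

Use repeated squaring. Binary(11) = 1011. Walk through the bits of the exponent 11 left-to-right: at each bit after the leading one, square the running value, then multiply by 13 if the bit is 1 (always reducing mod 41):
  bit 1 = 1 (leading): start with 13.
  bit 2 = 0: square 13^2 = 169 ≡ 5 (mod 41).
  bit 3 = 1: square 5^2 = 25; bit is 1, so multiply 25·13 = 325 ≡ 38 (mod 41).
  bit 4 = 1: square 38^2 = 1444 ≡ 9; bit is 1, so multiply 9·13 = 117 ≡ 35 (mod 41).
Final value: 13^11 ≡ 35 (mod 41).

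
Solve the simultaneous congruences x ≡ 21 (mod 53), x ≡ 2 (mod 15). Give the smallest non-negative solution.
The moduli 53, 15 are pairwise coprime, so by the CRT there is a unique solution mod 53·15 = 795.
Solve by successive substitution. Start with x ≡ 21 (mod 53).
  Combine with x ≡ 2 (mod 15): write x = 21 + 53·t and require 21 + 53·t ≡ 2 (mod 15), i.e. 53·t ≡ 2 − 21 ≡ 11 (mod 15). Since 53^(−1) ≡ 2 (mod 15) (53 ≡ 8 (mod 15)), t ≡ 2·11 ≡ 7 (mod 15). So x ≡ 21 + 53·7 = 392 (mod 795).
Unique solution in [0, 795): x = 392.

Final answer: x ≡ 392 (mod 795); the representative in [0, 795) is 392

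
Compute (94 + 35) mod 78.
51

Reduce the summands first: 94 ≡ 16 (mod 78), so 94 + 35 ≡ 16 + 35 (mod 78). 16 + 35 = 51; 51 = 0·78 + 51, so (94 + 35) mod 78 = 51.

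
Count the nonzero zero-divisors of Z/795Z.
In Z/795Z each nonzero element is either a unit (gcd with 795 is 1) or a zero-divisor (gcd > 1). The number of units is φ(795): factorise 795 = 3 · 5 · 53, so φ(795) = (3 − 1) · (5 − 1) · (53 − 1) = 2 · 4 · 52 = 416. The nonzero elements number 795 − 1 = 794. Hence the nonzero zero-divisors number 794 − 416 = 378.

Final answer: Z/795Z has 378 nonzero zero-divisors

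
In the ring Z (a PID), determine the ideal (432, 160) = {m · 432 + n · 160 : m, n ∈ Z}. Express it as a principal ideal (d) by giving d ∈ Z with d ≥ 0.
In the PID Z, (a, b) is generated by gcd(a, b). Compute gcd(432, 160) with the extended Euclidean algorithm, tracking rows (r, s, t) with s·432 + t·160 = r:
  row A: (432, 1, 0)   [1·432 + 0·160 = 432]
  row B: (160, 0, 1)   [0·432 + 1·160 = 160]
  432 = 2·160 + 112   → row C = row A − 2·row B = (112, 1, −2)   [check: 1·432 − 2·160 = 112]
  160 = 1·112 + 48   → row D = row B − 1·row C = (48, −1, 3)   [check: −1·432 + 3·160 = 48]
  112 = 2·48 + 16   → row E = row C − 2·row D = (16, 3, −8)   [check: 3·432 − 8·160 = 16]
  48 = 3·16 + 0   → remainder 0, stop. gcd = 16 (last nonzero row E).
So gcd(432, 160) = 16, with Bézout identity 3·432 − 8·160 = 16. Containment (⊇): the Bézout identity exhibits 16 as an element of (432, 160), giving (16) ⊆ (432, 160). Containment (⊆): since 16 | 432 and 16 | 160 (432 = 16·27, 160 = 16·10), every Z-linear combination of 432 and 160 is divisible by 16, so (432, 160) ⊆ (16). Therefore (432, 160) = (16), d = 16.

Final answer: (432, 160) = (16); d = 16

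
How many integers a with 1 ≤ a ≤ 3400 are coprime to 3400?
1280

The number of a ∈ {1, ..., 3400} with gcd(a, 3400) = 1 is by definition Euler's totient φ(3400). φ is multiplicative, with φ(p^e) = p^e − p^(e−1). Factorise 3400 = 2^3 · 5^2 · 17. Then
  φ(3400) = (2^3 − 2^2) · (5^2 − 5^1) · (17 − 1) = 4 · 20 · 16 = 1280.
So there are 1280 such integers.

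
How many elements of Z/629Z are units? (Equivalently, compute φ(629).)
An element a ∈ Z/629Z is a unit iff gcd(a, 629) = 1, so the number of units is φ(629). φ is multiplicative, with φ(p^e) = p^e − p^(e−1). Factorise 629 = 17 · 37. Then
  φ(629) = (17 − 1) · (37 − 1) = 16 · 36 = 576.

Final answer: Z/629Z has φ(629) = 576 units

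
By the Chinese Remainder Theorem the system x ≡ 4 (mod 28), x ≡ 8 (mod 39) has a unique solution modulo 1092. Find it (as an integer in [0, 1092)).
The moduli 28, 39 are pairwise coprime, so by the CRT there is a unique solution mod 28·39 = 1092.
Solve by successive substitution. Start with x ≡ 4 (mod 28).
  Combine with x ≡ 8 (mod 39): write x = 4 + 28·t and require 4 + 28·t ≡ 8 (mod 39), i.e. 28·t ≡ 8 − 4 ≡ 4 (mod 39). Since 28^(−1) ≡ 7 (mod 39), t ≡ 7·4 ≡ 28 (mod 39). So x ≡ 4 + 28·28 = 788 (mod 1092).
Unique solution in [0, 1092): x = 788.

Final answer: x ≡ 788 (mod 1092); the representative in [0, 1092) is 788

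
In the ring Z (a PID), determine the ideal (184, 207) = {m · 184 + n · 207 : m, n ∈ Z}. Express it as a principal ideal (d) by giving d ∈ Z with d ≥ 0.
In the PID Z, (a, b) is generated by gcd(a, b). Compute gcd(207, 184) with the extended Euclidean algorithm, tracking rows (r, s, t) with s·207 + t·184 = r:
  row A: (207, 1, 0)   [1·207 + 0·184 = 207]
  row B: (184, 0, 1)   [0·207 + 1·184 = 184]
  207 = 1·184 + 23   → row C = row A − 1·row B = (23, 1, −1)   [check: 1·207 − 1·184 = 23]
  184 = 8·23 + 0   → remainder 0, stop. gcd = 23 (last nonzero row C).
So gcd(184, 207) = 23, with Bézout identity 1·207 − 1·184 = 23. Containment (⊇): the Bézout identity exhibits 23 as an element of (184, 207), giving (23) ⊆ (184, 207). Containment (⊆): since 23 | 184 and 23 | 207 (184 = 23·8, 207 = 23·9), every Z-linear combination of 184 and 207 is divisible by 23, so (184, 207) ⊆ (23). Therefore (184, 207) = (23), d = 23.

Final answer: (184, 207) = (23); d = 23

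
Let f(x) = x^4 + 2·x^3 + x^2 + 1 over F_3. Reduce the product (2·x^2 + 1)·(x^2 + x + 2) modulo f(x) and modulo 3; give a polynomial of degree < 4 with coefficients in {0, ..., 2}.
Multiply as integer polynomials: a · b = 2·x^4 + 2·x^3 + 5·x^2 + x + 2. Reducing coefficients mod 3: a · b ≡ 2·x^4 + 2·x^3 + 2·x^2 + x + 2. Now divide by f(x) = x^4 + 2·x^3 + x^2 + 1 in F_3[x], eliminating the leading term at each step:
  leading term 2·x^4: subtract (2)·f(x) = 2·x^4 + x^3 + 2·x^2 + 2, leaving x^3 + x (coefficients mod 3)
The degree is now < 4, so this is the remainder. Hence a · b ≡ x^3 + x in F_3[x]/(f).

Final answer: a · b ≡ x^3 + x (mod f(x))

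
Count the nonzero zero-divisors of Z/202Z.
In Z/202Z each nonzero element is either a unit (gcd with 202 is 1) or a zero-divisor (gcd > 1). The number of units is φ(202): factorise 202 = 2 · 101, so φ(202) = (2 − 1) · (101 − 1) = 1 · 100 = 100. The nonzero elements number 202 − 1 = 201. Hence the nonzero zero-divisors number 201 − 100 = 101.

Final answer: Z/202Z has 101 nonzero zero-divisors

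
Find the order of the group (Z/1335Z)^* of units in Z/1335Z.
|(Z/1335Z)^*| = 704

(Z/1335Z)^* consists of the classes a with gcd(a, 1335) = 1, so its order is φ(1335). φ is multiplicative, with φ(p^e) = p^e − p^(e−1). Factorise 1335 = 3 · 5 · 89. Then
  φ(1335) = (3 − 1) · (5 − 1) · (89 − 1) = 2 · 4 · 88 = 704.
Thus |(Z/1335Z)^*| = 704.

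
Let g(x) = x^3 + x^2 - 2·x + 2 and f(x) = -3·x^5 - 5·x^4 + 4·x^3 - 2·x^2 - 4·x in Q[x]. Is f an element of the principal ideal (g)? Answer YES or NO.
In Q[x] the ideal (g) consists of all multiples of g, so f ∈ (g) iff g | f, i.e. iff the remainder of f on division by g is 0. Divide f by g (g is monic, so eliminate the leading term of the running remainder at each step):
  leading term -3·x^5: subtract (-3·x^2)·g(x) = -3·x^5 - 3·x^4 + 6·x^3 - 6·x^2, leaving -2·x^4 - 2·x^3 + 4·x^2 - 4·x
  leading term -2·x^4: subtract (-2·x)·g(x) = -2·x^4 - 2·x^3 + 4·x^2 - 4·x, leaving 0
The remainder is 0, so f(x) = g(x) · h(x) with h(x) = -3·x^2 - 2·x. Hence g | f, i.e. f ∈ (g).

Final answer: YES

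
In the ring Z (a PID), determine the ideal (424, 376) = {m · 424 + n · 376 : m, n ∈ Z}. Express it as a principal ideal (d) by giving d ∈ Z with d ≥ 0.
(424, 376) = (8); d = 8

In the PID Z, (a, b) is generated by gcd(a, b). Compute gcd(424, 376) with the extended Euclidean algorithm, tracking rows (r, s, t) with s·424 + t·376 = r:
  row A: (424, 1, 0)   [1·424 + 0·376 = 424]
  row B: (376, 0, 1)   [0·424 + 1·376 = 376]
  424 = 1·376 + 48   → row C = row A − 1·row B = (48, 1, −1)   [check: 1·424 − 1·376 = 48]
  376 = 7·48 + 40   → row D = row B − 7·row C = (40, −7, 8)   [check: −7·424 + 8·376 = 40]
  48 = 1·40 + 8   → row E = row C − 1·row D = (8, 8, −9)   [check: 8·424 − 9·376 = 8]
  40 = 5·8 + 0   → remainder 0, stop. gcd = 8 (last nonzero row E).
So gcd(424, 376) = 8, with Bézout identity 8·424 − 9·376 = 8. Containment (⊇): the Bézout identity exhibits 8 as an element of (424, 376), giving (8) ⊆ (424, 376). Containment (⊆): since 8 | 424 and 8 | 376 (424 = 8·53, 376 = 8·47), every Z-linear combination of 424 and 376 is divisible by 8, so (424, 376) ⊆ (8). Therefore (424, 376) = (8), d = 8.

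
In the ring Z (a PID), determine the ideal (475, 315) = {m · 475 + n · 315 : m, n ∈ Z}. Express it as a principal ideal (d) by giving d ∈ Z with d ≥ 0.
(475, 315) = (5); d = 5

In the PID Z, (a, b) is generated by gcd(a, b). Compute gcd(475, 315) with the extended Euclidean algorithm, tracking rows (r, s, t) with s·475 + t·315 = r:
  row A: (475, 1, 0)   [1·475 + 0·315 = 475]
  row B: (315, 0, 1)   [0·475 + 1·315 = 315]
  475 = 1·315 + 160   → row C = row A − 1·row B = (160, 1, −1)   [check: 1·475 − 1·315 = 160]
  315 = 1·160 + 155   → row D = row B − 1·row C = (155, −1, 2)   [check: −1·475 + 2·315 = 155]
  160 = 1·155 + 5   → row E = row C − 1·row D = (5, 2, −3)   [check: 2·475 − 3·315 = 5]
  155 = 31·5 + 0   → remainder 0, stop. gcd = 5 (last nonzero row E).
So gcd(475, 315) = 5, with Bézout identity 2·475 − 3·315 = 5. Containment (⊇): the Bézout identity exhibits 5 as an element of (475, 315), giving (5) ⊆ (475, 315). Containment (⊆): since 5 | 475 and 5 | 315 (475 = 5·95, 315 = 5·63), every Z-linear combination of 475 and 315 is divisible by 5, so (475, 315) ⊆ (5). Therefore (475, 315) = (5), d = 5.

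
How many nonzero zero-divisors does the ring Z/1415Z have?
Z/1415Z has 286 nonzero zero-divisors

In Z/1415Z each nonzero element is either a unit (gcd with 1415 is 1) or a zero-divisor (gcd > 1). The number of units is φ(1415): factorise 1415 = 5 · 283, so φ(1415) = (5 − 1) · (283 − 1) = 4 · 282 = 1128. The nonzero elements number 1415 − 1 = 1414. Hence the nonzero zero-divisors number 1414 − 1128 = 286.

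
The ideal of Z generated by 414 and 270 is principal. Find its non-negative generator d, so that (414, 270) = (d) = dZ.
In the PID Z, (a, b) is generated by gcd(a, b). Compute gcd(414, 270) with the extended Euclidean algorithm, tracking rows (r, s, t) with s·414 + t·270 = r:
  row A: (414, 1, 0)   [1·414 + 0·270 = 414]
  row B: (270, 0, 1)   [0·414 + 1·270 = 270]
  414 = 1·270 + 144   → row C = row A − 1·row B = (144, 1, −1)   [check: 1·414 − 1·270 = 144]
  270 = 1·144 + 126   → row D = row B − 1·row C = (126, −1, 2)   [check: −1·414 + 2·270 = 126]
  144 = 1·126 + 18   → row E = row C − 1·row D = (18, 2, −3)   [check: 2·414 − 3·270 = 18]
  126 = 7·18 + 0   → remainder 0, stop. gcd = 18 (last nonzero row E).
So gcd(414, 270) = 18, with Bézout identity 2·414 − 3·270 = 18. Containment (⊇): the Bézout identity exhibits 18 as an element of (414, 270), giving (18) ⊆ (414, 270). Containment (⊆): since 18 | 414 and 18 | 270 (414 = 18·23, 270 = 18·15), every Z-linear combination of 414 and 270 is divisible by 18, so (414, 270) ⊆ (18). Therefore (414, 270) = (18), d = 18.

Final answer: (414, 270) = (18); d = 18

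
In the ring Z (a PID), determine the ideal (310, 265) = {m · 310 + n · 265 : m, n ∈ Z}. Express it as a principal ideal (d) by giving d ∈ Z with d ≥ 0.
(310, 265) = (5); d = 5

In the PID Z, (a, b) is generated by gcd(a, b). Compute gcd(310, 265) with the extended Euclidean algorithm, tracking rows (r, s, t) with s·310 + t·265 = r:
  row A: (310, 1, 0)   [1·310 + 0·265 = 310]
  row B: (265, 0, 1)   [0·310 + 1·265 = 265]
  310 = 1·265 + 45   → row C = row A − 1·row B = (45, 1, −1)   [check: 1·310 − 1·265 = 45]
  265 = 5·45 + 40   → row D = row B − 5·row C = (40, −5, 6)   [check: −5·310 + 6·265 = 40]
  45 = 1·40 + 5   → row E = row C − 1·row D = (5, 6, −7)   [check: 6·310 − 7·265 = 5]
  40 = 8·5 + 0   → remainder 0, stop. gcd = 5 (last nonzero row E).
So gcd(310, 265) = 5, with Bézout identity 6·310 − 7·265 = 5. Containment (⊇): the Bézout identity exhibits 5 as an element of (310, 265), giving (5) ⊆ (310, 265). Containment (⊆): since 5 | 310 and 5 | 265 (310 = 5·62, 265 = 5·53), every Z-linear combination of 310 and 265 is divisible by 5, so (310, 265) ⊆ (5). Therefore (310, 265) = (5), d = 5.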